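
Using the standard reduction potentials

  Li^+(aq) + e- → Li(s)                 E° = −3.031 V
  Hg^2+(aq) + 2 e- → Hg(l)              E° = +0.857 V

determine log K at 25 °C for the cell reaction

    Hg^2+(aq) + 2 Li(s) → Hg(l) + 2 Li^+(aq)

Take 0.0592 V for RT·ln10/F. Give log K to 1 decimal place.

The Hg²⁺/Hg couple is reduced (cathode); E°cell = +0.857 − (−3.031) = +3.888 V with n = 2.
At equilibrium E = 0, so log K = nE°cell / 0.0592 = (2)(+3.888) / 0.0592 = 131.4.

log K = 131.4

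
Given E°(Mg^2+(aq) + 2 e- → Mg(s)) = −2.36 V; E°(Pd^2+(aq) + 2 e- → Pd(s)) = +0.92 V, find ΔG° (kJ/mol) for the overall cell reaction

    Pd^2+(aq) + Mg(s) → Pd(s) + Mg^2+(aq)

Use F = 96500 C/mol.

In the reaction as written Pd^2+(aq) is reduced, so the Pd²⁺/Pd couple is the cathode and Mg²⁺/Mg is the anode.
E°cell = +0.92 − (−2.36) = +3.28 V; balancing electrons gives n = 2.
ΔG° = −nFE°cell = −(2)(96500)(+3.28) J/mol = −633 kJ/mol.

−633 kJ/mol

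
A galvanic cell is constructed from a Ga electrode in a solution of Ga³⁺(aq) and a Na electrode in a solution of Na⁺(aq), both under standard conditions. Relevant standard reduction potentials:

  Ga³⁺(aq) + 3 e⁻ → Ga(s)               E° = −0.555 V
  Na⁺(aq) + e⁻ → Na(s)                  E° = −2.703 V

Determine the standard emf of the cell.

+2.148 V

The Ga³⁺/Ga couple has the higher E°, so Ga ion is reduced (cathode) and Na is oxidized (anode).
E°cell = E°(cathode) − E°(anode) = −0.555 − (−2.703) = +2.148 V.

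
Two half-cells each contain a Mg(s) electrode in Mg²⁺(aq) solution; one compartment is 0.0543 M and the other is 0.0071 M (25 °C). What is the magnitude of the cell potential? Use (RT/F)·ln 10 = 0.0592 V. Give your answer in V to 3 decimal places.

For a concentration cell E°cell = 0, since both electrodes use the same couple.
The compartment with the higher Mg²⁺(aq) concentration (0.0543 M) acts as the cathode; ions are reduced there and produced at the dilute (0.0071 M) anode.
With n = 2, Ecell = −(0.0592/2)·log([dilute]/[conc]) = −(0.0592/2)·log(0.0071/0.0543) = +0.026 V.

0.026 V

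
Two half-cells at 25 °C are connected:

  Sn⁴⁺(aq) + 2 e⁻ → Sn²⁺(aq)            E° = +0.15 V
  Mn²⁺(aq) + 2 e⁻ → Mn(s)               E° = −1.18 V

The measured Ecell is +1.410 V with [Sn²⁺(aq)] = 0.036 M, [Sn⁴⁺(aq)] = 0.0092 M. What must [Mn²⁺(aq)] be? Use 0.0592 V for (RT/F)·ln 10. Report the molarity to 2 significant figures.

0.00051 M

With Sn⁴⁺/Sn²⁺ at the cathode and Mn²⁺/Mn at the anode, E°cell = +0.15 − (−1.18) = +1.33 V (n = 2).
From the Nernst equation, log Q = n(E° − E)/0.0592 = 2·(+1.33 − (+1.410))/0.0592 = −2.703.
Balancing electrons gives Sn⁴⁺(aq) + Mn(s) → Sn²⁺(aq) + Mn²⁺(aq); thus Q = ([Sn²⁺(aq)]·[Mn²⁺(aq)]) / [Sn⁴⁺(aq)].
Solving for the unknown gives log [Mn²⁺(aq)] = −3.296, so [Mn²⁺(aq)] ≈ 0.00051 M.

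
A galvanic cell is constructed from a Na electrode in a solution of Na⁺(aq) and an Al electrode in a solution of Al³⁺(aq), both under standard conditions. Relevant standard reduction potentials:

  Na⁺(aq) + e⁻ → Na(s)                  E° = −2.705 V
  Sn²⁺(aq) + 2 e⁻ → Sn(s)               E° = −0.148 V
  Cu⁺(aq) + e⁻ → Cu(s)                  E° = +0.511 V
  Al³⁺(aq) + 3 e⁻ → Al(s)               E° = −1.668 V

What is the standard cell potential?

The Al³⁺/Al couple has the higher E°, so Al ion is reduced (cathode) and Na is oxidized (anode).
E°cell = E°(cathode) − E°(anode) = −1.668 − (−2.705) = +1.037 V.

+1.037 V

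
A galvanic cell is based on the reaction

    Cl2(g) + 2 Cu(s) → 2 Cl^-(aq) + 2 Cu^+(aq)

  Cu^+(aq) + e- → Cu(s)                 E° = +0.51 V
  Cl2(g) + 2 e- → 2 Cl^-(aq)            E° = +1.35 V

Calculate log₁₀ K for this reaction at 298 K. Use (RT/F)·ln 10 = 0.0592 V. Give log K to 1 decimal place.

The Cl₂/Cl⁻ couple is reduced (cathode); E°cell = +1.35 − (+0.51) = +0.84 V with n = 2.
At equilibrium E = 0, so log K = nE°cell / 0.0592 = (2)(+0.84) / 0.0592 = 28.4.

log K = 28.4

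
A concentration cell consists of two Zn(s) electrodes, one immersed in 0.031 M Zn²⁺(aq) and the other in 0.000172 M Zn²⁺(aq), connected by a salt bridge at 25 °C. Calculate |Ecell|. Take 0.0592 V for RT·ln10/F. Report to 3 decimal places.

0.067 V

For a concentration cell E°cell = 0, since both electrodes use the same couple.
The compartment with the higher Zn²⁺(aq) concentration (0.031 M) acts as the cathode; ions are reduced there and produced at the dilute (0.000172 M) anode.
With n = 2, Ecell = −(0.0592/2)·log([dilute]/[conc]) = −(0.0592/2)·log(0.000172/0.031) = +0.067 V.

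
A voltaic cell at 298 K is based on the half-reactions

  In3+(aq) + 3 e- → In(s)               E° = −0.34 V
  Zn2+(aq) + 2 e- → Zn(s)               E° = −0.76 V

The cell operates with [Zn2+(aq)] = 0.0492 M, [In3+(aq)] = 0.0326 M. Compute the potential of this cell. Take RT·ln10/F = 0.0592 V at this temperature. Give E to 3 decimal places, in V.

Since E°(In³⁺/In) > E°(Zn²⁺/Zn), In³⁺/In serves as the cathode.
E°cell = −0.34 − (−0.76) = +0.42 V, with n = 6 electrons transferred.
Balancing gives 2 In3+(aq) + 3 Zn(s) → 2 In(s) + 3 Zn2+(aq); hence Q = [Zn2+(aq)]^3 / [In3+(aq)]^2 = 0.112 (log Q = −0.951).
By the Nernst equation, E = +0.42 − (0.0592/6)·(−0.951) = +0.429 V.

+0.429 V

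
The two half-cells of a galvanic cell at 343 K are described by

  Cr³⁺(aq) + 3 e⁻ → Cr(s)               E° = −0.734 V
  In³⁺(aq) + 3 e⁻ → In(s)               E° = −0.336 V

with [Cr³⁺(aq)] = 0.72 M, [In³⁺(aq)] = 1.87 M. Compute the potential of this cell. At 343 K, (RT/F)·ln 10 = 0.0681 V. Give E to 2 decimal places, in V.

The In³⁺/In couple has the more positive E°, so it is the cathode; Cr³⁺/Cr is the anode.
E°cell = E°cat − E°an = −0.336 − (−0.734) = +0.398 V; n = 3.
For the overall reaction In³⁺(aq) + Cr(s) → In(s) + Cr³⁺(aq), Q = [Cr³⁺(aq)] / [In³⁺(aq)] = 0.385, giving log Q = −0.415.
Applying E = E° − (RT ln10/nF)·log Q gives +0.398 − (0.0681/3)(−0.415) = +0.41 V.

+0.41 V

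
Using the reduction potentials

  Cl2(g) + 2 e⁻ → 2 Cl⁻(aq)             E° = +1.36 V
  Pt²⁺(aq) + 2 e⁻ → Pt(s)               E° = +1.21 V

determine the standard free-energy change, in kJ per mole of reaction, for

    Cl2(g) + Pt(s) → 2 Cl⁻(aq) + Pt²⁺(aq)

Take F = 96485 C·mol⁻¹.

−28.9 kJ/mol

In the reaction as written Cl2(g) is reduced, so the Cl₂/Cl⁻ couple is the cathode and Pt²⁺/Pt is the anode.
E°cell = +1.36 − (+1.21) = +0.15 V; balancing electrons gives n = 2.
ΔG° = −nFE°cell = −(2)(96485)(+0.15) J/mol = −28.9 kJ/mol.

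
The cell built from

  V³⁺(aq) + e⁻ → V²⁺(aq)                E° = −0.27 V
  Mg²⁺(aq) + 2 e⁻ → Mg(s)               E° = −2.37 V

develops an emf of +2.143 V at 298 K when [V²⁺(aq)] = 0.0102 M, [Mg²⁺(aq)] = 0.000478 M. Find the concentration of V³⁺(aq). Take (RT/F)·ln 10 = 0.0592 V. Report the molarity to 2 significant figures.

With V³⁺/V²⁺ at the cathode and Mg²⁺/Mg at the anode, E°cell = −0.27 − (−2.37) = +2.10 V (n = 2).
Since E = E° − (0.0592/n)·log Q, log Q = n(E° − E)/0.0592 = −1.453.
The balanced reaction is 2 V³⁺(aq) + Mg(s) → 2 V²⁺(aq) + Mg²⁺(aq), so Q = ([V²⁺(aq)]^2·[Mg²⁺(aq)]) / [V³⁺(aq)]^2.
Substituting the known concentrations and solving, log [V³⁺(aq)] = −2.925 and [V³⁺(aq)] = 0.0012 M.

0.0012 M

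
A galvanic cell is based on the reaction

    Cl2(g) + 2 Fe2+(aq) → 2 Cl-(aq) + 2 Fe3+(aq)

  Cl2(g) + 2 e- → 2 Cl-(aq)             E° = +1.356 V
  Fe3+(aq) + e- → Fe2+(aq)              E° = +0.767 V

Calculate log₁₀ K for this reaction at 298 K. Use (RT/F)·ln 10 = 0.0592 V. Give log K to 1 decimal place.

The Cl₂/Cl⁻ couple is reduced (cathode); E°cell = +1.356 − (+0.767) = +0.589 V with n = 2.
At equilibrium E = 0, so log K = nE°cell / 0.0592 = (2)(+0.589) / 0.0592 = 19.9.

log K = 19.9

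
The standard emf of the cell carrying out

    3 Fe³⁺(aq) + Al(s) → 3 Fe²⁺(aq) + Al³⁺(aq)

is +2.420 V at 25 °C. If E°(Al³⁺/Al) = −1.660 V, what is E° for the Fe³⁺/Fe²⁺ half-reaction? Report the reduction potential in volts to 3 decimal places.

+0.760 V

In the reaction as written the Fe³⁺/Fe²⁺ couple is reduced (cathode) and Al³⁺/Al is oxidized (anode), so E°cell = E°(Fe³⁺/Fe²⁺) − E°(Al³⁺/Al).
E°(Fe³⁺/Fe²⁺) = E°cell + E°(anode) = +2.420 + (−1.660) = +0.760 V.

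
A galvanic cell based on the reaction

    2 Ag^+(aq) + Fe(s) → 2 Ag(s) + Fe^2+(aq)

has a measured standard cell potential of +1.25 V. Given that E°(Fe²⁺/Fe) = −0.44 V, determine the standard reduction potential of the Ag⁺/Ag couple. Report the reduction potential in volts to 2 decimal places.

In the reaction as written the Ag⁺/Ag couple is reduced (cathode) and Fe²⁺/Fe is oxidized (anode), so E°cell = E°(Ag⁺/Ag) − E°(Fe²⁺/Fe).
E°(Ag⁺/Ag) = E°cell + E°(anode) = +1.25 + (−0.44) = +0.81 V.

+0.81 V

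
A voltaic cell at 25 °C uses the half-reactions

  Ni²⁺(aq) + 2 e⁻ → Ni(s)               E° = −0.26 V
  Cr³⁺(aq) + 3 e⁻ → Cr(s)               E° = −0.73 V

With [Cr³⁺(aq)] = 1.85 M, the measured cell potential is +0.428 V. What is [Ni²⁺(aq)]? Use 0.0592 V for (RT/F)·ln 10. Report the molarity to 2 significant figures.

0.057 M

With Ni²⁺/Ni at the cathode and Cr³⁺/Cr at the anode, E°cell = −0.26 − (−0.73) = +0.47 V (n = 6).
From the Nernst equation, log Q = n(E° − E)/0.0592 = 6·(+0.47 − (+0.428))/0.0592 = 4.257.
For 3 Ni²⁺(aq) + 2 Cr(s) → 3 Ni(s) + 2 Cr³⁺(aq), the reaction quotient is Q = [Cr³⁺(aq)]^2 / [Ni²⁺(aq)]^3.
Solving for the unknown gives log [Ni²⁺(aq)] = −1.241, so [Ni²⁺(aq)] ≈ 0.057 M.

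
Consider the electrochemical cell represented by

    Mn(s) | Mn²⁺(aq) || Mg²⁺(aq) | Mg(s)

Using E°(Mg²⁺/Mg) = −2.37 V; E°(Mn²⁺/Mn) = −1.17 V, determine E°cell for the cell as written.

−1.20 V

By convention the left-hand electrode in cell notation is the anode (oxidation) and the right-hand electrode is the cathode (reduction).
E°cell = E°(right) − E°(left) = −2.37 − (−1.17) = −1.20 V.
The negative sign shows that, as written, the cell would require an external voltage to drive the reaction.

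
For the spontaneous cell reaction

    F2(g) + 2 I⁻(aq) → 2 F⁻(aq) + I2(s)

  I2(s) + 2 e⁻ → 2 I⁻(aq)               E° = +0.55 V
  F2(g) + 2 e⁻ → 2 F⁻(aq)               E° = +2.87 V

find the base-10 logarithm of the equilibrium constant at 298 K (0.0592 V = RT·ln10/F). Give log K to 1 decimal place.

The F₂/F⁻ couple is reduced (cathode); E°cell = +2.87 − (+0.55) = +2.32 V with n = 2.
At equilibrium E = 0, so log K = nE°cell / 0.0592 = (2)(+2.32) / 0.0592 = 78.4.

log K = 78.4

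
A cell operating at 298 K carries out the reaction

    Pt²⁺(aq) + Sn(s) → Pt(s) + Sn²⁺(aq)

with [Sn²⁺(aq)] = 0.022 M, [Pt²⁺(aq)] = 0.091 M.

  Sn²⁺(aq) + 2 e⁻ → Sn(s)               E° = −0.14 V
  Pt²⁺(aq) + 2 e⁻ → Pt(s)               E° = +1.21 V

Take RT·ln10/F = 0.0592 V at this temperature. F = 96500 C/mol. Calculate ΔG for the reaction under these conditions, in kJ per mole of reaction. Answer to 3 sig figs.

E°cell = +1.21 − (−0.14) = +1.35 V; the balanced reaction transfers n = 2 electrons.
Here Q = [Sn²⁺(aq)] / [Pt²⁺(aq)] = 0.242 (log Q = −0.617), giving E = +1.35 − (0.0592/2)·(−0.617) = +1.3683 V.
Then ΔG = −nFE = −2 × 96500 × +1.3683 J/mol = −264 kJ/mol.

−264 kJ/mol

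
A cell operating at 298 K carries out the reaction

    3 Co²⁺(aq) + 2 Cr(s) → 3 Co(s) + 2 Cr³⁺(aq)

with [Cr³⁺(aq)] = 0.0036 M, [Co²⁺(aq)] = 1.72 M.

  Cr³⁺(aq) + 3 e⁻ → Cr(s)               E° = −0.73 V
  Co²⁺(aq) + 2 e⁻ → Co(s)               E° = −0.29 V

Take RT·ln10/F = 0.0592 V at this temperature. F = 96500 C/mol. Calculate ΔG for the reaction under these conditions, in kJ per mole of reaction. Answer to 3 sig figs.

−287 kJ/mol

E°cell = −0.29 − (−0.73) = +0.44 V; the balanced reaction transfers n = 6 electrons.
The reaction quotient is [Cr³⁺(aq)]^2 / [Co²⁺(aq)]^3 = 2.55×10^−6; by Nernst, E = +0.44 − (0.0592/6)(−5.594) = +0.4952 V.
Then ΔG = −nFE = −6 × 96500 × +0.4952 J/mol = −287 kJ/mol.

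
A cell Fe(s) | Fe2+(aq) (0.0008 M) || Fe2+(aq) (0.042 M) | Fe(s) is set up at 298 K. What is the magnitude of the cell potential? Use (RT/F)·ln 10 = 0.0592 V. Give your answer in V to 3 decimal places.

0.051 V

For a concentration cell E°cell = 0, since both electrodes use the same couple.
The compartment with the higher Fe2+(aq) concentration (0.042 M) acts as the cathode; ions are reduced there and produced at the dilute (0.0008 M) anode.
With n = 2, Ecell = −(0.0592/2)·log([dilute]/[conc]) = −(0.0592/2)·log(0.0008/0.042) = +0.051 V.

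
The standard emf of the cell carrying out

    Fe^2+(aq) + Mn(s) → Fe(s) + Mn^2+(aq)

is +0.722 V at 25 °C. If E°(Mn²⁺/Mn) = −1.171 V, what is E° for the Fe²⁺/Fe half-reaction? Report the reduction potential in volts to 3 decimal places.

In the reaction as written the Fe²⁺/Fe couple is reduced (cathode) and Mn²⁺/Mn is oxidized (anode), so E°cell = E°(Fe²⁺/Fe) − E°(Mn²⁺/Mn).
E°(Fe²⁺/Fe) = E°cell + E°(anode) = +0.722 + (−1.171) = −0.449 V.

−0.449 V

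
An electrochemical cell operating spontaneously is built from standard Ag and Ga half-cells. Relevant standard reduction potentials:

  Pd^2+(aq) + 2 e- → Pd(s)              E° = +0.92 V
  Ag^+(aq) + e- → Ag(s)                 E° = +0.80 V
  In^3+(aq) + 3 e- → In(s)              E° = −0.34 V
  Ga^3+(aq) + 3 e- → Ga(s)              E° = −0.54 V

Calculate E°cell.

+1.34 V

The Ag⁺/Ag couple has the higher E°, so Ag ion is reduced (cathode) and Ga is oxidized (anode).
E°cell = E°(cathode) − E°(anode) = +0.80 − (−0.54) = +1.34 V.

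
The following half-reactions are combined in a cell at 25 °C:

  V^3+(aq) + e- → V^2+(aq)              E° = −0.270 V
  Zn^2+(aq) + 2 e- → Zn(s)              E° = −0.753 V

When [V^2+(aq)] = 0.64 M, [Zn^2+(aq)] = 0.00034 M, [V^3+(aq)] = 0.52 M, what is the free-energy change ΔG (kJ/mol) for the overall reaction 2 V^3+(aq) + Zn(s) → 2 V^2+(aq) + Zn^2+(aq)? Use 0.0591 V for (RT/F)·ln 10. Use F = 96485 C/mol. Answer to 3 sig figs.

The standard cell potential is −0.270 − (−0.753) = +0.483 V, with n = 2 electrons in the balanced equation.
The reaction quotient is ([V^2+(aq)]^2·[Zn^2+(aq)]) / [V^3+(aq)]^2 = 0.000515; by Nernst, E = +0.483 − (0.0591/2)(−3.288) = +0.5802 V.
Then ΔG = −nFE = −2 × 96485 × +0.5802 J/mol = −112 kJ/mol.

−112 kJ/mol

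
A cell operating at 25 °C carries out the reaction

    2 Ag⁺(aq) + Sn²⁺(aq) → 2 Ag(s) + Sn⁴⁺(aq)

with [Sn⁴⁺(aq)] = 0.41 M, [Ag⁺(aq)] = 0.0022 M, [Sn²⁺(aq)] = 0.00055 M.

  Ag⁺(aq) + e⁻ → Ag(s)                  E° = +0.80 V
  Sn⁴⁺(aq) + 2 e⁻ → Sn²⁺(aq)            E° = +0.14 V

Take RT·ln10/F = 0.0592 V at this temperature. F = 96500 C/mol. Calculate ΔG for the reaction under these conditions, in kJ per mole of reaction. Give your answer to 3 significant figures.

The standard cell potential is +0.80 − (+0.14) = +0.66 V, with n = 2 electrons in the balanced equation.
Here Q = [Sn⁴⁺(aq)] / ([Ag⁺(aq)]^2·[Sn²⁺(aq)]) = 1.54×10^8 (log Q = 8.188), giving E = +0.66 − (0.0592/2)·(8.188) = +0.4176 V.
Then ΔG = −nFE = −2 × 96500 × +0.4176 J/mol = −80.6 kJ/mol.

−80.6 kJ/mol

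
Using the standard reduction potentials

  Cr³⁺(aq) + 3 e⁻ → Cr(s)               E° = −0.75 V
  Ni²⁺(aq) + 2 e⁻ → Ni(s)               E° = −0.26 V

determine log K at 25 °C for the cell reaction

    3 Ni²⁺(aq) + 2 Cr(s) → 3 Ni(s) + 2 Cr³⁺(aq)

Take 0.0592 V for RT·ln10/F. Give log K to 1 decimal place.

The Ni²⁺/Ni couple is reduced (cathode); E°cell = −0.26 − (−0.75) = +0.49 V with n = 6.
At equilibrium E = 0, so log K = nE°cell / 0.0592 = (6)(+0.49) / 0.0592 = 49.7.

log K = 49.7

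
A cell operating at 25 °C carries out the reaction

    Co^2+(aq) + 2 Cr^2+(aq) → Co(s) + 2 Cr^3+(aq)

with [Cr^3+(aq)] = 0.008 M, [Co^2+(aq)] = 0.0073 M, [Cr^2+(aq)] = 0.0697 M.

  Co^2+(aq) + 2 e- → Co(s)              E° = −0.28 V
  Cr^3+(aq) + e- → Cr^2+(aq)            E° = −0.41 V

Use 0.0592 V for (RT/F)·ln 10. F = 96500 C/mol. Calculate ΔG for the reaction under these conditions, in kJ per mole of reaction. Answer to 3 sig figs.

The standard cell potential is −0.28 − (−0.41) = +0.13 V, with n = 2 electrons in the balanced equation.
Q = [Cr^3+(aq)]^2 / ([Co^2+(aq)]·[Cr^2+(aq)]^2) = 1.8, so log Q = 0.256 and E = +0.13 − (0.0592/2)(0.256) = +0.1224 V.
Then ΔG = −nFE = −2 × 96500 × +0.1224 J/mol = −23.6 kJ/mol.

−23.6 kJ/mol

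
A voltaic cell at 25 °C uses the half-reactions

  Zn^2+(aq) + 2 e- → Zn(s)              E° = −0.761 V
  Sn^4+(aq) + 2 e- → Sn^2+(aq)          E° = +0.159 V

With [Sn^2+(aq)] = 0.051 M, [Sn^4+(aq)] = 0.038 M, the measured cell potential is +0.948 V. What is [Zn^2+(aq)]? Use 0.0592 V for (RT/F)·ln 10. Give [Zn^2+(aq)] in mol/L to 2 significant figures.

0.084 M

With Sn⁴⁺/Sn²⁺ at the cathode and Zn²⁺/Zn at the anode, E°cell = +0.159 − (−0.761) = +0.920 V (n = 2).
Since E = E° − (0.0592/n)·log Q, log Q = n(E° − E)/0.0592 = −0.946.
For Sn^4+(aq) + Zn(s) → Sn^2+(aq) + Zn^2+(aq), the reaction quotient is Q = ([Sn^2+(aq)]·[Zn^2+(aq)]) / [Sn^4+(aq)].
Solving for the unknown gives log [Zn^2+(aq)] = −1.074, so [Zn^2+(aq)] ≈ 0.084 M.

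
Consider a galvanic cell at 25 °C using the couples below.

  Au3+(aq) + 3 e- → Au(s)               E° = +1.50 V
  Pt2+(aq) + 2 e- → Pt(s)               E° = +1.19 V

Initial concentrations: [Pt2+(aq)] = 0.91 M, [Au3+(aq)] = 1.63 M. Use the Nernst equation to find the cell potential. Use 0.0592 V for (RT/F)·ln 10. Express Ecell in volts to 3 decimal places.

The Au³⁺/Au couple has the more positive E°, so it is the cathode; Pt²⁺/Pt is the anode.
The standard potential is +1.50 − (+1.19) = +0.31 V and the balanced reaction transfers n = 6 electrons.
For the overall reaction 2 Au3+(aq) + 3 Pt(s) → 2 Au(s) + 3 Pt2+(aq), Q = [Pt2+(aq)]^3 / [Au3+(aq)]^2 = 0.284, giving log Q = −0.547.
By the Nernst equation, E = +0.31 − (0.0592/6)·(−0.547) = +0.315 V.

+0.315 V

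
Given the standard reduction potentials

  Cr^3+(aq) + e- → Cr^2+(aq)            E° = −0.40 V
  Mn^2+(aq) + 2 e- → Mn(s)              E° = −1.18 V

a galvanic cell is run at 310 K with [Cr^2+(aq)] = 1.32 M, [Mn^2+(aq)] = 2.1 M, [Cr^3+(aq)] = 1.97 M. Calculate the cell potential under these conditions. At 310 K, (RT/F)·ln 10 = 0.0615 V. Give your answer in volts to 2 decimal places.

+0.78 V

The Cr³⁺/Cr²⁺ couple has the more positive E°, so it is the cathode; Mn²⁺/Mn is the anode.
E°cell = −0.40 − (−1.18) = +0.78 V, with n = 2 electrons transferred.
For the overall reaction 2 Cr^3+(aq) + Mn(s) → 2 Cr^2+(aq) + Mn^2+(aq), Q = ([Cr^2+(aq)]^2·[Mn^2+(aq)]) / [Cr^3+(aq)]^2 = 0.943, giving log Q = −0.026.
Applying E = E° − (RT ln10/nF)·log Q gives +0.78 − (0.0615/2)(−0.026) = +0.78 V.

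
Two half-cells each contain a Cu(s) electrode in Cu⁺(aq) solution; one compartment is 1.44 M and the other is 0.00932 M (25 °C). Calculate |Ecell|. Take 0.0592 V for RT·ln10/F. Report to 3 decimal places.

For a concentration cell E°cell = 0, since both electrodes use the same couple.
The compartment with the higher Cu⁺(aq) concentration (1.44 M) acts as the cathode; ions are reduced there and produced at the dilute (0.00932 M) anode.
With n = 1, Ecell = −(0.0592/1)·log([dilute]/[conc]) = −(0.0592/1)·log(0.00932/1.44) = +0.130 V.

0.130 V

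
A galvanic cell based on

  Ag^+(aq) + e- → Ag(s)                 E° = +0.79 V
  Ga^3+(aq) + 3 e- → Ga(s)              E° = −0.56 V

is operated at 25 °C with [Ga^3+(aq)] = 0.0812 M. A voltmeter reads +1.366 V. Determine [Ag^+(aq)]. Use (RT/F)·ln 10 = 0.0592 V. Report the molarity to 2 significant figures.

Ag⁺/Ag is the cathode (higher E°); E°cell = +0.79 − (−0.56) = +1.35 V with n = 3.
Rearranging E = E° − (0.0592/n)·log Q gives log Q = 3(+1.35 − (+1.366))/0.0592 = −0.811.
For 3 Ag^+(aq) + Ga(s) → 3 Ag(s) + Ga^3+(aq), the reaction quotient is Q = [Ga^3+(aq)] / [Ag^+(aq)]^3.
Isolating [Ag^+(aq)] in Q = 10^{−0.811} yields log [Ag^+(aq)] = −0.093, i.e. 0.81 M.

0.81 M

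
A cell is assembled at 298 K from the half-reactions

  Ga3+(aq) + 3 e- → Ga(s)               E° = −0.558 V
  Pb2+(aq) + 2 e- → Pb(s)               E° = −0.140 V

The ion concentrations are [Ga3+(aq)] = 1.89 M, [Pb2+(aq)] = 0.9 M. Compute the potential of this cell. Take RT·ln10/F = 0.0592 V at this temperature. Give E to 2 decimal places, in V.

Since E°(Pb²⁺/Pb) > E°(Ga³⁺/Ga), Pb²⁺/Pb serves as the cathode.
E°cell = −0.140 − (−0.558) = +0.418 V, with n = 6 electrons transferred.
For the overall reaction 3 Pb2+(aq) + 2 Ga(s) → 3 Pb(s) + 2 Ga3+(aq), Q = [Ga3+(aq)]^2 / [Pb2+(aq)]^3 = 4.9, giving log Q = 0.690.
E = E° − (0.0592/n)·log Q = +0.418 − (0.0592/6)(0.690) = +0.41 V.

+0.41 V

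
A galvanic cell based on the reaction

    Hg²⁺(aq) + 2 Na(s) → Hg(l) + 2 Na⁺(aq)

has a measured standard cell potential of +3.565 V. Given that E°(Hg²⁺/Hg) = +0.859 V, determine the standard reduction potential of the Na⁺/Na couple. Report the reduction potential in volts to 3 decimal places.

In the reaction as written the Hg²⁺/Hg couple is reduced (cathode) and Na⁺/Na is oxidized (anode), so E°cell = E°(Hg²⁺/Hg) − E°(Na⁺/Na).
E°(Na⁺/Na) = E°(cathode) − E°cell = +0.859 − (+3.565) = −2.706 V.

−2.706 V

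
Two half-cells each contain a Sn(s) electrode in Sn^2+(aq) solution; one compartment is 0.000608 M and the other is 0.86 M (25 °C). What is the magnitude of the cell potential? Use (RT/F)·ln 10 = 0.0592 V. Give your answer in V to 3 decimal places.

For a concentration cell E°cell = 0, since both electrodes use the same couple.
The compartment with the higher Sn^2+(aq) concentration (0.86 M) acts as the cathode; ions are reduced there and produced at the dilute (0.000608 M) anode.
With n = 2, Ecell = −(0.0592/2)·log([dilute]/[conc]) = −(0.0592/2)·log(0.000608/0.86) = +0.093 V.

0.093 V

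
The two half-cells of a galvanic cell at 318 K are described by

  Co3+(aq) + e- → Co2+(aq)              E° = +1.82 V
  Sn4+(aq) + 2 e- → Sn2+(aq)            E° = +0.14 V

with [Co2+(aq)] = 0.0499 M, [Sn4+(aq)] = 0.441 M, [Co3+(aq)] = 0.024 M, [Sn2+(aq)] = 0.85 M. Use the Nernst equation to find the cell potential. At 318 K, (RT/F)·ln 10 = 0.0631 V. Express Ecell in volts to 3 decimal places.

Since E°(Co³⁺/Co²⁺) > E°(Sn⁴⁺/Sn²⁺), Co³⁺/Co²⁺ serves as the cathode.
E°cell = E°cat − E°an = +1.82 − (+0.14) = +1.68 V; n = 2.
Balancing gives 2 Co3+(aq) + Sn2+(aq) → 2 Co2+(aq) + Sn4+(aq); hence Q = ([Co2+(aq)]^2·[Sn4+(aq)]) / ([Co3+(aq)]^2·[Sn2+(aq)]) = 2.24 (log Q = 0.351).
Applying E = E° − (RT ln10/nF)·log Q gives +1.68 − (0.0631/2)(0.351) = +1.669 V.

+1.669 V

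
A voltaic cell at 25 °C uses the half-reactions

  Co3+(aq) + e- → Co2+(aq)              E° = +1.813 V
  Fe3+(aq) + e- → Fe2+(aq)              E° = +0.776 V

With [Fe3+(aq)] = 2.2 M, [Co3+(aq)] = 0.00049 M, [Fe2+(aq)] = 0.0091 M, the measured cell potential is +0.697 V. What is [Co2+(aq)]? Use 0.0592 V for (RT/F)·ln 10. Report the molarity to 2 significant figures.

1.1 M

Co³⁺/Co²⁺ is the cathode (higher E°); E°cell = +1.813 − (+0.776) = +1.037 V with n = 1.
Since E = E° − (0.0592/n)·log Q, log Q = n(E° − E)/0.0592 = 5.743.
The balanced reaction is Co3+(aq) + Fe2+(aq) → Co2+(aq) + Fe3+(aq), so Q = ([Co2+(aq)]·[Fe3+(aq)]) / ([Co3+(aq)]·[Fe2+(aq)]).
Solving for the unknown gives log [Co2+(aq)] = 0.050, so [Co2+(aq)] ≈ 1.1 M.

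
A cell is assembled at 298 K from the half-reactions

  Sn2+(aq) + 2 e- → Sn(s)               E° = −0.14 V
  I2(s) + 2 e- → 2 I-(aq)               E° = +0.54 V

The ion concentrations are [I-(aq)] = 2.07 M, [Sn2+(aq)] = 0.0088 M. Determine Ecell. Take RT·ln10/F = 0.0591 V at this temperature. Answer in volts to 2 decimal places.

+0.72 V

Since E°(I₂/I⁻) > E°(Sn²⁺/Sn), I₂/I⁻ serves as the cathode.
E°cell = E°cat − E°an = +0.54 − (−0.14) = +0.68 V; n = 2.
Balancing gives I2(s) + Sn(s) → 2 I-(aq) + Sn2+(aq); hence Q = [I-(aq)]^2·[Sn2+(aq)] = 0.0377 (log Q = −1.424).
By the Nernst equation, E = +0.68 − (0.0591/2)·(−1.424) = +0.72 V.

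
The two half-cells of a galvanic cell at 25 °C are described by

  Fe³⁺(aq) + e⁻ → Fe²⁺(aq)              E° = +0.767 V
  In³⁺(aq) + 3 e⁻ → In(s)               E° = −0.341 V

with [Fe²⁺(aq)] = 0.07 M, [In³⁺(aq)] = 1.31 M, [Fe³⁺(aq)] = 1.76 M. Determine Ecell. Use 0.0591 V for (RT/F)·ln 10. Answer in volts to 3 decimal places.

+1.188 V

Since E°(Fe³⁺/Fe²⁺) > E°(In³⁺/In), Fe³⁺/Fe²⁺ serves as the cathode.
E°cell = +0.767 − (−0.341) = +1.108 V, with n = 3 electrons transferred.
Balancing gives 3 Fe³⁺(aq) + In(s) → 3 Fe²⁺(aq) + In³⁺(aq); hence Q = ([Fe²⁺(aq)]^3·[In³⁺(aq)]) / [Fe³⁺(aq)]^3 = 8.24×10^−5 (log Q = −4.084).
Applying E = E° − (RT ln10/nF)·log Q gives +1.108 − (0.0591/3)(−4.084) = +1.188 V.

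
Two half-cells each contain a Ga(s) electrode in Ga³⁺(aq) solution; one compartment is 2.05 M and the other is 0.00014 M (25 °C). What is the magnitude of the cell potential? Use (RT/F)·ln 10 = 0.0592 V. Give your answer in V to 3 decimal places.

For a concentration cell E°cell = 0, since both electrodes use the same couple.
The compartment with the higher Ga³⁺(aq) concentration (2.05 M) acts as the cathode; ions are reduced there and produced at the dilute (0.00014 M) anode.
With n = 3, Ecell = −(0.0592/3)·log([dilute]/[conc]) = −(0.0592/3)·log(0.00014/2.05) = +0.082 V.

0.082 V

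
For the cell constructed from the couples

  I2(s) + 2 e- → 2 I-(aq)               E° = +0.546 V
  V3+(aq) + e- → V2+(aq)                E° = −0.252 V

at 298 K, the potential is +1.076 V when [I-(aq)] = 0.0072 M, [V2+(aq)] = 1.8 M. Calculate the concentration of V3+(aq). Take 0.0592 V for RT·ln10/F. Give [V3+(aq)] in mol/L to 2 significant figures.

With I₂/I⁻ at the cathode and V³⁺/V²⁺ at the anode, E°cell = +0.546 − (−0.252) = +0.798 V (n = 2).
From the Nernst equation, log Q = n(E° − E)/0.0592 = 2·(+0.798 − (+1.076))/0.0592 = −9.392.
Balancing electrons gives I2(s) + 2 V2+(aq) → 2 I-(aq) + 2 V3+(aq); thus Q = ([I-(aq)]^2·[V3+(aq)]^2) / [V2+(aq)]^2.
Substituting the known concentrations and solving, log [V3+(aq)] = −2.298 and [V3+(aq)] = 0.0050 M.

0.0050 M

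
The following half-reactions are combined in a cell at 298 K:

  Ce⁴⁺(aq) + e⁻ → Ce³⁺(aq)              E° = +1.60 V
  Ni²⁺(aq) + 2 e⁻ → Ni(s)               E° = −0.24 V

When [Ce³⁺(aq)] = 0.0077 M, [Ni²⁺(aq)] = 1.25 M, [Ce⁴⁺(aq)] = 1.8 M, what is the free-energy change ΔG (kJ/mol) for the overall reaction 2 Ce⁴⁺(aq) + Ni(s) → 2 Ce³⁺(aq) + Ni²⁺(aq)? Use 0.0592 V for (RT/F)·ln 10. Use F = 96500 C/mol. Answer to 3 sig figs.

E°cell = +1.60 − (−0.24) = +1.84 V; the balanced reaction transfers n = 2 electrons.
The reaction quotient is ([Ce³⁺(aq)]^2·[Ni²⁺(aq)]) / [Ce⁴⁺(aq)]^2 = 2.29×10^−5; by Nernst, E = +1.84 − (0.0592/2)(−4.641) = +1.9774 V.
Finally ΔG = −nFE = −(2)(96500 C/mol)(+1.9774 V) = −382 kJ/mol.

−382 kJ/mol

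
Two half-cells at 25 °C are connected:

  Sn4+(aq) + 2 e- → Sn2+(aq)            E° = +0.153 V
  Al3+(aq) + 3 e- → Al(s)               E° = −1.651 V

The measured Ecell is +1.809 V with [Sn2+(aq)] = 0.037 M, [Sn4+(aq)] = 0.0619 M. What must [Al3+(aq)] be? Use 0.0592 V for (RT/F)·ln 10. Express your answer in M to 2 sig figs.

1.2 M

With Sn⁴⁺/Sn²⁺ at the cathode and Al³⁺/Al at the anode, E°cell = +0.153 − (−1.651) = +1.804 V (n = 6).
From the Nernst equation, log Q = n(E° − E)/0.0592 = 6·(+1.804 − (+1.809))/0.0592 = −0.507.
Balancing electrons gives 3 Sn4+(aq) + 2 Al(s) → 3 Sn2+(aq) + 2 Al3+(aq); thus Q = ([Sn2+(aq)]^3·[Al3+(aq)]^2) / [Sn4+(aq)]^3.
Substituting the known concentrations and solving, log [Al3+(aq)] = 0.082 and [Al3+(aq)] = 1.2 M.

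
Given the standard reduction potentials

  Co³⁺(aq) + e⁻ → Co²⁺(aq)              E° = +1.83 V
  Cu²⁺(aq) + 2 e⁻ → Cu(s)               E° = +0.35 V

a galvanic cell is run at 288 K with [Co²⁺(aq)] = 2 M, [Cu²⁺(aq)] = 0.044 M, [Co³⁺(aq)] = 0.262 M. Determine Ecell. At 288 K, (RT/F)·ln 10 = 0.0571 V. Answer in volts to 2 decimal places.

+1.47 V

Co³⁺/Co²⁺ is reduced (cathode, E° = +1.83 V) and Cu²⁺/Cu is oxidized (anode).
The standard potential is +1.83 − (+0.35) = +1.48 V and the balanced reaction transfers n = 2 electrons.
Balancing gives 2 Co³⁺(aq) + Cu(s) → 2 Co²⁺(aq) + Cu²⁺(aq); hence Q = ([Co²⁺(aq)]^2·[Cu²⁺(aq)]) / [Co³⁺(aq)]^2 = 2.56 (log Q = 0.409).
Applying E = E° − (RT ln10/nF)·log Q gives +1.48 − (0.0571/2)(0.409) = +1.47 V.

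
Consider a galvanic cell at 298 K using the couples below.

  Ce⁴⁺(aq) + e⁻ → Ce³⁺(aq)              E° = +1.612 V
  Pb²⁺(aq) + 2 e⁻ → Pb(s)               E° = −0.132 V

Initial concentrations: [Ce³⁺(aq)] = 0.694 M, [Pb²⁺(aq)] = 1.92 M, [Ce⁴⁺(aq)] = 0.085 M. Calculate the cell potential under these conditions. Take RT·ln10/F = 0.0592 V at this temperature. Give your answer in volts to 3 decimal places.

+1.682 V

Since E°(Ce⁴⁺/Ce³⁺) > E°(Pb²⁺/Pb), Ce⁴⁺/Ce³⁺ serves as the cathode.
The standard potential is +1.612 − (−0.132) = +1.744 V and the balanced reaction transfers n = 2 electrons.
For the overall reaction 2 Ce⁴⁺(aq) + Pb(s) → 2 Ce³⁺(aq) + Pb²⁺(aq), Q = ([Ce³⁺(aq)]^2·[Pb²⁺(aq)]) / [Ce⁴⁺(aq)]^2 = 128, giving log Q = 2.107.
E = E° − (0.0592/n)·log Q = +1.744 − (0.0592/2)(2.107) = +1.682 V.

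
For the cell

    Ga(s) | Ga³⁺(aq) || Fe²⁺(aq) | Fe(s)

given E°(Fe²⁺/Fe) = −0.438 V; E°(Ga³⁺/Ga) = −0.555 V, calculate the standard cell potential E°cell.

+0.117 V

By convention the left-hand electrode in cell notation is the anode (oxidation) and the right-hand electrode is the cathode (reduction).
E°cell = E°(right) − E°(left) = −0.438 − (−0.555) = +0.117 V.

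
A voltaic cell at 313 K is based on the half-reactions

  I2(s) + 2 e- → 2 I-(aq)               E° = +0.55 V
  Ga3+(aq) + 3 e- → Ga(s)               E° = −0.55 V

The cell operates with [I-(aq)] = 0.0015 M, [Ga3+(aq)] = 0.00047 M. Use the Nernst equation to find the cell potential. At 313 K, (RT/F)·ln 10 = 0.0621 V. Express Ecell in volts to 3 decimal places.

+1.344 V

I₂/I⁻ is reduced (cathode, E° = +0.55 V) and Ga³⁺/Ga is oxidized (anode).
E°cell = E°cat − E°an = +0.55 − (−0.55) = +1.10 V; n = 6.
Balancing gives 3 I2(s) + 2 Ga(s) → 6 I-(aq) + 2 Ga3+(aq); hence Q = [I-(aq)]^6·[Ga3+(aq)]^2 = 2.52×10^−24 (log Q = −23.599).
E = E° − (0.0621/n)·log Q = +1.10 − (0.0621/6)(−23.599) = +1.344 V.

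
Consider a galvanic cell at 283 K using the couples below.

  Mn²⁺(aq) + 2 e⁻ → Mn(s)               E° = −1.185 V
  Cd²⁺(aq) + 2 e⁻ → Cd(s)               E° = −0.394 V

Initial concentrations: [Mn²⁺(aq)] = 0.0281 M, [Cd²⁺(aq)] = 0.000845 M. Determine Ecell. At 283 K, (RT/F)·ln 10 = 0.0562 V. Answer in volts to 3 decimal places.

+0.748 V

Since E°(Cd²⁺/Cd) > E°(Mn²⁺/Mn), Cd²⁺/Cd serves as the cathode.
E°cell = −0.394 − (−1.185) = +0.791 V, with n = 2 electrons transferred.
For the overall reaction Cd²⁺(aq) + Mn(s) → Cd(s) + Mn²⁺(aq), Q = [Mn²⁺(aq)] / [Cd²⁺(aq)] = 33.3, giving log Q = 1.522.
E = E° − (0.0562/n)·log Q = +0.791 − (0.0562/2)(1.522) = +0.748 V.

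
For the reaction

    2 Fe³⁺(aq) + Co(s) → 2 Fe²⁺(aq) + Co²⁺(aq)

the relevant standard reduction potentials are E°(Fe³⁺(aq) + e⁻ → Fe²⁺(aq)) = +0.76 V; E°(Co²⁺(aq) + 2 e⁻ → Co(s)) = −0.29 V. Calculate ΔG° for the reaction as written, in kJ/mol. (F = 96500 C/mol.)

In the reaction as written Fe³⁺(aq) is reduced, so the Fe³⁺/Fe²⁺ couple is the cathode and Co²⁺/Co is the anode.
E°cell = +0.76 − (−0.29) = +1.05 V; balancing electrons gives n = 2.
ΔG° = −nFE°cell = −(2)(96500)(+1.05) J/mol = −203 kJ/mol.

−203 kJ/mol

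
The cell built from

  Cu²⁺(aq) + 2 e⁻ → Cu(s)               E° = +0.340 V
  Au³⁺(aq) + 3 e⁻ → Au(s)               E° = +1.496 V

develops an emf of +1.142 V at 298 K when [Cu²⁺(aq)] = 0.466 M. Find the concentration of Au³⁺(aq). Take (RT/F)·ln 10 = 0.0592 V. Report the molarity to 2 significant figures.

0.062 M

With Au³⁺/Au at the cathode and Cu²⁺/Cu at the anode, E°cell = +1.496 − (+0.340) = +1.156 V (n = 6).
From the Nernst equation, log Q = n(E° − E)/0.0592 = 6·(+1.156 − (+1.142))/0.0592 = 1.419.
The balanced reaction is 2 Au³⁺(aq) + 3 Cu(s) → 2 Au(s) + 3 Cu²⁺(aq), so Q = [Cu²⁺(aq)]^3 / [Au³⁺(aq)]^2.
Substituting the known concentrations and solving, log [Au³⁺(aq)] = −1.207 and [Au³⁺(aq)] = 0.062 M.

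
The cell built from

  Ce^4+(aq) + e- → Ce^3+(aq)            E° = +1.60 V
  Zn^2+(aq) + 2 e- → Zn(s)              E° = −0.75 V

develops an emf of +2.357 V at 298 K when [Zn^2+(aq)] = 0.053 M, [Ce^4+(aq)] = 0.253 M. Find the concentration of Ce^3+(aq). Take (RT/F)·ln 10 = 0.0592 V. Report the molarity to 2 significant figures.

Ce⁴⁺/Ce³⁺ is the cathode (higher E°); E°cell = +1.60 − (−0.75) = +2.35 V with n = 2.
From the Nernst equation, log Q = n(E° − E)/0.0592 = 2·(+2.35 − (+2.357))/0.0592 = −0.236.
Balancing electrons gives 2 Ce^4+(aq) + Zn(s) → 2 Ce^3+(aq) + Zn^2+(aq); thus Q = ([Ce^3+(aq)]^2·[Zn^2+(aq)]) / [Ce^4+(aq)]^2.
Substituting the known concentrations and solving, log [Ce^3+(aq)] = −0.077 and [Ce^3+(aq)] = 0.84 M.

0.84 M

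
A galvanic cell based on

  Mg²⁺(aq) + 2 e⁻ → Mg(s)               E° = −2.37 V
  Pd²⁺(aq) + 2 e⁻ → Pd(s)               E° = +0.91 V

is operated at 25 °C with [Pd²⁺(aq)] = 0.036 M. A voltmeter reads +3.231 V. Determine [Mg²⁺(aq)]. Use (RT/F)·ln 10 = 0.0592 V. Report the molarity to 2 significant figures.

With Pd²⁺/Pd at the cathode and Mg²⁺/Mg at the anode, E°cell = +0.91 − (−2.37) = +3.28 V (n = 2).
Rearranging E = E° − (0.0592/n)·log Q gives log Q = 2(+3.28 − (+3.231))/0.0592 = 1.655.
Balancing electrons gives Pd²⁺(aq) + Mg(s) → Pd(s) + Mg²⁺(aq); thus Q = [Mg²⁺(aq)] / [Pd²⁺(aq)].
Isolating [Mg²⁺(aq)] in Q = 10^{1.655} yields log [Mg²⁺(aq)] = 0.211, i.e. 1.6 M.

1.6 M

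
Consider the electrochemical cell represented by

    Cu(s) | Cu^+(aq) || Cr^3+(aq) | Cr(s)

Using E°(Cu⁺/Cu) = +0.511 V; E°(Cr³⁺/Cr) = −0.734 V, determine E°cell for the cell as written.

−1.245 V

By convention the left-hand electrode in cell notation is the anode (oxidation) and the right-hand electrode is the cathode (reduction).
E°cell = E°(right) − E°(left) = −0.734 − (+0.511) = −1.245 V.
The negative sign shows that, as written, the cell would require an external voltage to drive the reaction.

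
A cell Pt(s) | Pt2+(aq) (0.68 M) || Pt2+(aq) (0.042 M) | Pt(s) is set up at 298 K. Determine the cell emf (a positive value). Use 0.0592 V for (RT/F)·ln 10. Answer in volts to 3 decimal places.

0.036 V

For a concentration cell E°cell = 0, since both electrodes use the same couple.
The compartment with the higher Pt2+(aq) concentration (0.68 M) acts as the cathode; ions are reduced there and produced at the dilute (0.042 M) anode.
With n = 2, Ecell = −(0.0592/2)·log([dilute]/[conc]) = −(0.0592/2)·log(0.042/0.68) = +0.036 V.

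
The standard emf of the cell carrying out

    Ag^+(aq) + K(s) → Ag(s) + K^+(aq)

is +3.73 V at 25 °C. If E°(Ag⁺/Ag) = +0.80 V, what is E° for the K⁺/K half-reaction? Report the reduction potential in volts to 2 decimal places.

−2.93 V

In the reaction as written the Ag⁺/Ag couple is reduced (cathode) and K⁺/K is oxidized (anode), so E°cell = E°(Ag⁺/Ag) − E°(K⁺/K).
E°(K⁺/K) = E°(cathode) − E°cell = +0.80 − (+3.73) = −2.93 V.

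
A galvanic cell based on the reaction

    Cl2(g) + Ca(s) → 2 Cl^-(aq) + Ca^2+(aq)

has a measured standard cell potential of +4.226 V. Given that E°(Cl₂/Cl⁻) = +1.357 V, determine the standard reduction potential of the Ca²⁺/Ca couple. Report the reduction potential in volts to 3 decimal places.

−2.869 V

In the reaction as written the Cl₂/Cl⁻ couple is reduced (cathode) and Ca²⁺/Ca is oxidized (anode), so E°cell = E°(Cl₂/Cl⁻) − E°(Ca²⁺/Ca).
E°(Ca²⁺/Ca) = E°(cathode) − E°cell = +1.357 − (+4.226) = −2.869 V.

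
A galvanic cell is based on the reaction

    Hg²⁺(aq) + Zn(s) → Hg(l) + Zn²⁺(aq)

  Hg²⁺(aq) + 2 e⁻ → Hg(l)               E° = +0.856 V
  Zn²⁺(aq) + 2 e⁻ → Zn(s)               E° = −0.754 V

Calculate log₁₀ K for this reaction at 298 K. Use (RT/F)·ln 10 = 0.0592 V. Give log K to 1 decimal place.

The Hg²⁺/Hg couple is reduced (cathode); E°cell = +0.856 − (−0.754) = +1.610 V with n = 2.
At equilibrium E = 0, so log K = nE°cell / 0.0592 = (2)(+1.610) / 0.0592 = 54.4.

log K = 54.4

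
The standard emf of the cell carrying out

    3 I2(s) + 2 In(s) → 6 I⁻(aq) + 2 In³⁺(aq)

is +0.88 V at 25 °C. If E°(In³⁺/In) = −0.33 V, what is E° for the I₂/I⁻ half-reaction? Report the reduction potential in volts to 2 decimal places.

+0.55 V

In the reaction as written the I₂/I⁻ couple is reduced (cathode) and In³⁺/In is oxidized (anode), so E°cell = E°(I₂/I⁻) − E°(In³⁺/In).
E°(I₂/I⁻) = E°cell + E°(anode) = +0.88 + (−0.33) = +0.55 V.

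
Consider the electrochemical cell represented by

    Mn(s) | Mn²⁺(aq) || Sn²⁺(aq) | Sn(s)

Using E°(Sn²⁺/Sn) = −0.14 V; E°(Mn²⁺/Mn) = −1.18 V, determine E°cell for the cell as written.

By convention the left-hand electrode in cell notation is the anode (oxidation) and the right-hand electrode is the cathode (reduction).
E°cell = E°(right) − E°(left) = −0.14 − (−1.18) = +1.04 V.

+1.04 V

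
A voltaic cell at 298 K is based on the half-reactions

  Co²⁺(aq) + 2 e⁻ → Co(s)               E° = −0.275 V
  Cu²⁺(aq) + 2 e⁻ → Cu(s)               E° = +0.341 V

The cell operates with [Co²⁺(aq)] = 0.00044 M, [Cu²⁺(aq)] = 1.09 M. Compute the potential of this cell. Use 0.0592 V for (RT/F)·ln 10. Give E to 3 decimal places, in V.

+0.716 V

Cu²⁺/Cu is reduced (cathode, E° = +0.341 V) and Co²⁺/Co is oxidized (anode).
E°cell = E°cat − E°an = +0.341 − (−0.275) = +0.616 V; n = 2.
The balanced reaction is Cu²⁺(aq) + Co(s) → Cu(s) + Co²⁺(aq), so Q = [Co²⁺(aq)] / [Cu²⁺(aq)] = 0.000404 and log Q = −3.394.
E = E° − (0.0592/n)·log Q = +0.616 − (0.0592/2)(−3.394) = +0.716 V.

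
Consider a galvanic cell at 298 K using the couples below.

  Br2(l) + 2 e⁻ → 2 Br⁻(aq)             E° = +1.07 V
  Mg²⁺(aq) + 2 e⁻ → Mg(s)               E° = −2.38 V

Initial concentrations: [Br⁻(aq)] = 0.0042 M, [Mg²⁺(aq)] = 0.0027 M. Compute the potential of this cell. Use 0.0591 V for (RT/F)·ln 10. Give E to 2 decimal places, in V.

Br₂/Br⁻ is reduced (cathode, E° = +1.07 V) and Mg²⁺/Mg is oxidized (anode).
E°cell = +1.07 − (−2.38) = +3.45 V, with n = 2 electrons transferred.
The balanced reaction is Br2(l) + Mg(s) → 2 Br⁻(aq) + Mg²⁺(aq), so Q = [Br⁻(aq)]^2·[Mg²⁺(aq)] = 4.76×10^−8 and log Q = −7.322.
By the Nernst equation, E = +3.45 − (0.0591/2)·(−7.322) = +3.67 V.

+3.67 V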